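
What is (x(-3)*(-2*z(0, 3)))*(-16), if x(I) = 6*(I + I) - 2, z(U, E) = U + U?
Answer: 0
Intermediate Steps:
z(U, E) = 2*U
x(I) = -2 + 12*I (x(I) = 6*(2*I) - 2 = 12*I - 2 = -2 + 12*I)
(x(-3)*(-2*z(0, 3)))*(-16) = ((-2 + 12*(-3))*(-4*0))*(-16) = ((-2 - 36)*(-2*0))*(-16) = -38*0*(-16) = 0*(-16) = 0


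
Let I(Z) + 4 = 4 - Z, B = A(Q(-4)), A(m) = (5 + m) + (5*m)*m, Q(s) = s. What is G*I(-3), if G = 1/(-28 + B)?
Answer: 3/53 ≈ 0.056604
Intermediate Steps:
A(m) = 5 + m + 5*m**2 (A(m) = (5 + m) + 5*m**2 = 5 + m + 5*m**2)
B = 81 (B = 5 - 4 + 5*(-4)**2 = 5 - 4 + 5*16 = 5 - 4 + 80 = 81)
I(Z) = -Z (I(Z) = -4 + (4 - Z) = -Z)
G = 1/53 (G = 1/(-28 + 81) = 1/53 ≈ 0.018868)
G*I(-3) = (-1*(-3))/53 = (1/53)*3 = 3/53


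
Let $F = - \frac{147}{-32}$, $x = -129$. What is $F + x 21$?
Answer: $- \frac{86541}{32} \approx -2704.4$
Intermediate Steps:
$F = \frac{147}{32}$ ($F = \left(-147\right) \left(- \frac{1}{32}\right) = \frac{147}{32} \approx 4.5938$)
$F + x 21 = \frac{147}{32} - 2709 = - \frac{86541}{32}$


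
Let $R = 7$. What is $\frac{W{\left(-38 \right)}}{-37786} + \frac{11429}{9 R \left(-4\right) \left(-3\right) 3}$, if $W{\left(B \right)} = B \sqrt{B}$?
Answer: $\frac{11429}{2268} + \frac{19 i \sqrt{38}}{18893} \approx 5.0392 + 0.0061993 i$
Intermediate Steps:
$W{\left(B \right)} = B^{\frac{3}{2}}$
$\frac{W{\left(-38 \right)}}{-37786} + \frac{11429}{9 R \left(-4\right) \left(-3\right) 3} = \frac{\left(-38\right)^{\frac{3}{2}}}{-37786} + \frac{11429}{9 \cdot 7 \left(-4\right) \left(-3\right) 3} = - 38 i \sqrt{38} \left(- \frac{1}{37786}\right) + \frac{11429}{63 \cdot 12 \cdot 3} = \frac{19 i \sqrt{38}}{18893} + \frac{11429}{63 \cdot 36} = \frac{19 i \sqrt{38}}{18893} + \frac{11429}{2268} = \frac{11429}{2268} + \frac{19 i \sqrt{38}}{18893}$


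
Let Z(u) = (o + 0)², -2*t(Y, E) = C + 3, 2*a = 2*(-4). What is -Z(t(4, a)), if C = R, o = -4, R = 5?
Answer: -16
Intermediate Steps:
C = 5
a = -4 (a = (2*(-4))/2 = (½)*(-8) = -4)
t(Y, E) = -4 (t(Y, E) = -(5 + 3)/2 = -½*8 = -4)
Z(u) = 16 (Z(u) = (-4 + 0)² = (-4)² = 16)
-Z(t(4, a)) = -1*16 = -16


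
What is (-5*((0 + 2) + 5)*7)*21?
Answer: -5145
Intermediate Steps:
(-5*((0 + 2) + 5)*7)*21 = (-5*(2 + 5)*7)*21 = (-5*7*7)*21 = -35*7*21 = -245*21 = -5145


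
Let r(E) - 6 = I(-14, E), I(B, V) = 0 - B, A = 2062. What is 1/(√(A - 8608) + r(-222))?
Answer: 10/3473 - I*√6546/6946 ≈ 0.0028794 - 0.011648*I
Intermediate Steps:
I(B, V) = -B
r(E) = 20 (r(E) = 6 - 1*(-14) = 6 + 14 = 20)
1/(√(A - 8608) + r(-222)) = 1/(√(2062 - 8608) + 20) = 1/(√(-6546) + 20) = 1/(I*√6546 + 20) = 1/(20 + I*√6546)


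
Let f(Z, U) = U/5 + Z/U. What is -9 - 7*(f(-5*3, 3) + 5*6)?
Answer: -941/5 ≈ -188.20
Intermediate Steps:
f(Z, U) = U/5 + Z/U (f(Z, U) = U*(1/5) + Z/U = U/5 + Z/U)
-9 - 7*(f(-5*3, 3) + 5*6) = -9 - 7*(((1/5)*3 - 5*3/3) + 5*6) = -9 - 7*((3/5 - 15*1/3) + 30) = -9 - 7*((3/5 - 5) + 30) = -9 - 7*(-22/5 + 30) = -9 - 7*128/5 = -9 - 896/5 = -941/5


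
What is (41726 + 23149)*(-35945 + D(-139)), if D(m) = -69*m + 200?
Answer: -1696740750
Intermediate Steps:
D(m) = 200 - 69*m
(41726 + 23149)*(-35945 + D(-139)) = (41726 + 23149)*(-35945 + (200 - 69*(-139))) = 64875*(-35945 + (200 + 9591)) = 64875*(-35945 + 9791) = 64875*(-26154) = -1696740750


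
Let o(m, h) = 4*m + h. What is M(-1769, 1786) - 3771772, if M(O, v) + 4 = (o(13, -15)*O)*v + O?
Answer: -120672603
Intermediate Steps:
o(m, h) = h + 4*m
M(O, v) = -4 + O + 37*O*v (M(O, v) = -4 + (((-15 + 4*13)*O)*v + O) = -4 + (((-15 + 52)*O)*v + O) = -4 + ((37*O)*v + O) = -4 + (37*O*v + O) = -4 + (O + 37*O*v) = -4 + O + 37*O*v)
M(-1769, 1786) - 3771772 = (-4 - 1769 + 37*(-1769)*1786) - 3771772 = (-4 - 1769 - 116899058) - 3771772 = -116900831 - 3771772 = -120672603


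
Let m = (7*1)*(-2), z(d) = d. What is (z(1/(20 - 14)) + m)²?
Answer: 6889/36 ≈ 191.36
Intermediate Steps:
m = -14 (m = 7*(-2) = -14)
(z(1/(20 - 14)) + m)² = (1/(20 - 14) - 14)² = (1/6 - 14)² = (⅙ - 14)² = (-83/6)² = 6889/36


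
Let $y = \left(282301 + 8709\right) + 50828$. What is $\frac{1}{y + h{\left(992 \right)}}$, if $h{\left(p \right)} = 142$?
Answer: $\frac{1}{341980} \approx 2.9241 \cdot 10^{-6}$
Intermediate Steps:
$y = 341838$ ($y = 291010 + 50828 = 341838$)
$\frac{1}{y + h{\left(992 \right)}} = \frac{1}{341838 + 142} = \frac{1}{341980}$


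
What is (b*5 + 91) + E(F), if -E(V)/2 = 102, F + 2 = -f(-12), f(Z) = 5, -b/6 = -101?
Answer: 2917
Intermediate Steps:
b = 606 (b = -6*(-101) = 606)
F = -7 (F = -2 - 1*5 = -2 - 5 = -7)
E(V) = -204 (E(V) = -2*102 = -204)
(b*5 + 91) + E(F) = (606*5 + 91) - 204 = (3030 + 91) - 204 = 3121 - 204 = 2917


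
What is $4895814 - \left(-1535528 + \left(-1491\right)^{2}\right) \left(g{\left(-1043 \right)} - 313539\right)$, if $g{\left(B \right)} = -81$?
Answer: $215635267674$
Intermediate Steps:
$4895814 - \left(-1535528 + \left(-1491\right)^{2}\right) \left(g{\left(-1043 \right)} - 313539\right) = 4895814 - \left(-1535528 + \left(-1491\right)^{2}\right) \left(-81 - 313539\right) = 4895814 - \left(-1535528 + 2223081\right) \left(-313620\right) = 4895814 - 687553 \left(-313620\right) = 4895814 - -215630371860 = 4895814 + 215630371860 = 215635267674$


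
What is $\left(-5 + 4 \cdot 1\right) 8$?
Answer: $-8$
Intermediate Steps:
$\left(-5 + 4 \cdot 1\right) 8 = \left(-5 + 4\right) 8 = \left(-1\right) 8 = -8$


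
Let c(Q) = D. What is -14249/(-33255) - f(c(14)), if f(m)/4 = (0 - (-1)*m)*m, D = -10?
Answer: -13287751/33255 ≈ -399.57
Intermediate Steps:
c(Q) = -10
f(m) = 4*m**2 (f(m) = 4*((0 - (-1)*m)*m) = 4*((0 + m)*m) = 4*(m*m) = 4*m**2)
-14249/(-33255) - f(c(14)) = -14249/(-33255) - 4*(-10)**2 = -14249*(-1/33255) - 4*100 = 14249/33255 - 1*400 = 14249/33255 - 400 = -13287751/33255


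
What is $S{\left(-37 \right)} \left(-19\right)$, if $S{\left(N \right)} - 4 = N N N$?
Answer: $962331$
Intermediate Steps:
$S{\left(N \right)} = 4 + N^{3}$ ($S{\left(N \right)} = 4 + N N N = 4 + N^{2} N = 4 + N^{3}$)
$S{\left(-37 \right)} \left(-19\right) = \left(4 + \left(-37\right)^{3}\right) \left(-19\right) = \left(4 - 50653\right) \left(-19\right) = \left(-50649\right) \left(-19\right) = 962331$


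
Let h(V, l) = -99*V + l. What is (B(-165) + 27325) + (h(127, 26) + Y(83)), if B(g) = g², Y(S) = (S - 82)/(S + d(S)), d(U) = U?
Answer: 6972499/166 ≈ 42003.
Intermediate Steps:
h(V, l) = l - 99*V
Y(S) = (-82 + S)/(2*S) (Y(S) = (S - 82)/(S + S) = (-82 + S)/((2*S)) = (-82 + S)*(1/(2*S)) = (-82 + S)/(2*S))
(B(-165) + 27325) + (h(127, 26) + Y(83)) = ((-165)² + 27325) + ((26 - 99*127) + (½)*(-82 + 83)/83) = (27225 + 27325) + ((26 - 12573) + (½)*(1/83)*1) = 54550 + (-12547 + 1/166) = 54550 - 2082801/166 = 6972499/166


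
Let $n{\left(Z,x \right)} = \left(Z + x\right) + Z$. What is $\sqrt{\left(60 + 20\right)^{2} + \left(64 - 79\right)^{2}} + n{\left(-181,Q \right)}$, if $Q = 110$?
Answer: $-252 + 5 \sqrt{265} \approx -170.61$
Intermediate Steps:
$n{\left(Z,x \right)} = x + 2 Z$
$\sqrt{\left(60 + 20\right)^{2} + \left(64 - 79\right)^{2}} + n{\left(-181,Q \right)} = \sqrt{\left(60 + 20\right)^{2} + \left(64 - 79\right)^{2}} + \left(110 + 2 \left(-181\right)\right) = \sqrt{80^{2} + \left(-15\right)^{2}} + \left(110 - 362\right) = \sqrt{6400 + 225} - 252 = \sqrt{6625} - 252 = 5 \sqrt{265} - 252 = -252 + 5 \sqrt{265}$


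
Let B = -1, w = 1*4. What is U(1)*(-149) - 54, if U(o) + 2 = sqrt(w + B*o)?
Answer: 244 - 149*sqrt(3) ≈ -14.076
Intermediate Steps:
w = 4
U(o) = -2 + sqrt(4 - o)
U(1)*(-149) - 54 = (-2 + sqrt(4 - 1*1))*(-149) - 54 = (-2 + sqrt(4 - 1))*(-149) - 54 = (-2 + sqrt(3))*(-149) - 54 = (298 - 149*sqrt(3)) - 54 = 244 - 149*sqrt(3)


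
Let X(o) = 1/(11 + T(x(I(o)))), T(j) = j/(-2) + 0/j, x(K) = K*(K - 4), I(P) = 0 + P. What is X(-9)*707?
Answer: -1414/95 ≈ -14.884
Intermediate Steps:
I(P) = P
x(K) = K*(-4 + K)
T(j) = -j/2 (T(j) = j*(-½) + 0 = -j/2 + 0 = -j/2)
X(o) = 1/(11 - o*(-4 + o)/2)
X(-9)*707 = -2/(-22 - 9*(-4 - 9))*707 = -2/(-22 - 9*(-13))*707 = -2/(-22 + 117)*707 = -2/95*707 = -1414/95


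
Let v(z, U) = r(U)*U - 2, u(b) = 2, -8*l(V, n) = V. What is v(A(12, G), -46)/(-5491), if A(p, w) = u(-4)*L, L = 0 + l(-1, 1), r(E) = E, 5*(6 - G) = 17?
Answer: -2114/5491 ≈ -0.38499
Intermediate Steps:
l(V, n) = -V/8
G = 13/5 (G = 6 - ⅕*17 = 6 - 17/5 = 13/5 ≈ 2.6000)
L = ⅛ (L = 0 - ⅛*(-1) = 0 + ⅛ = ⅛ ≈ 0.12500)
A(p, w) = ¼ (A(p, w) = 2*(⅛) = ¼)
v(z, U) = -2 + U² (v(z, U) = U*U - 2 = U² - 2 = -2 + U²)
v(A(12, G), -46)/(-5491) = (-2 + (-46)²)/(-5491) = (-2 + 2116)*(-1/5491) = 2114*(-1/5491) = -2114/5491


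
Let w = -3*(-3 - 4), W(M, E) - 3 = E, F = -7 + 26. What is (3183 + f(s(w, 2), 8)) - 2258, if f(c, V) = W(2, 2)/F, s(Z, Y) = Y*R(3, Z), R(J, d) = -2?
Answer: 17580/19 ≈ 925.26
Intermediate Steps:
F = 19
W(M, E) = 3 + E
w = 21 (w = -3*(-7) = 21)
s(Z, Y) = -2*Y (s(Z, Y) = Y*(-2) = -2*Y)
f(c, V) = 5/19 (f(c, V) = (3 + 2)/19 = 5*(1/19) = 5/19)
(3183 + f(s(w, 2), 8)) - 2258 = (3183 + 5/19) - 2258 = 60482/19 - 2258 = 17580/19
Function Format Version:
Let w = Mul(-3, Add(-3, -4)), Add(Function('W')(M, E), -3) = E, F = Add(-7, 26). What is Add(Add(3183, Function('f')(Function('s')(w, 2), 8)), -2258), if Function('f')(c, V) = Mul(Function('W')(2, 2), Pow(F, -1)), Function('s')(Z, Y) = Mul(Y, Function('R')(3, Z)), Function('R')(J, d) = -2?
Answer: Rational(17580, 19) ≈ 925.26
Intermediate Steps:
F = 19
Function('W')(M, E) = Add(3, E)
w = 21 (w = Mul(-3, -7) = 21)
Function('s')(Z, Y) = Mul(-2, Y) (Function('s')(Z, Y) = Mul(Y, -2) = Mul(-2, Y))
Function('f')(c, V) = Rational(5, 19) (Function('f')(c, V) = Mul(Add(3, 2), Pow(19, -1)) = Mul(5, Rational(1, 19)) = Rational(5, 19))
Add(Add(3183, Function('f')(Function('s')(w, 2), 8)), -2258) = Add(Add(3183, Rational(5, 19)), -2258) = Add(Rational(60482, 19), -2258) = Rational(17580, 19)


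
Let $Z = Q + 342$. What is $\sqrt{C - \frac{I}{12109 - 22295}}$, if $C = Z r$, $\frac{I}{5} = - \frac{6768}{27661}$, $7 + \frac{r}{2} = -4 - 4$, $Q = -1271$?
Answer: $\frac{\sqrt{553120904672741024070}}{140877473} \approx 166.94$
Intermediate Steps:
$r = -30$ ($r = -14 + 2 \left(-4 - 4\right) = -14 + 2 \left(-8\right) = -14 - 16 = -30$)
$I = - \frac{33840}{27661}$ ($I = 5 \left(- \frac{6768}{27661}\right) = - \frac{33840}{27661} \approx -1.2234$)
$Z = -929$ ($Z = -1271 + 342 = -929$)
$C = 27870$ ($C = \left(-929\right) \left(-30\right) = 27870$)
$\sqrt{C - \frac{I}{12109 - 22295}} = \sqrt{27870 - - \frac{33840}{27661 \left(12109 - 22295\right)}} = \sqrt{27870 - - \frac{33840}{27661 \left(-10186\right)}} = \sqrt{27870 - \left(- \frac{33840}{27661}\right) \left(- \frac{1}{10186}\right)} = \sqrt{27870 - \frac{16920}{140877473}} = \sqrt{\frac{3926255155590}{140877473}} = \frac{\sqrt{553120904672741024070}}{140877473}$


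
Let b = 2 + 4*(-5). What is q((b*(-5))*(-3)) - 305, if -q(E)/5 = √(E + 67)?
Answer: -305 - 5*I*√203 ≈ -305.0 - 71.239*I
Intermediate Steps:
b = -18 (b = 2 - 20 = -18)
q(E) = -5*√(67 + E) (q(E) = -5*√(E + 67) = -5*√(67 + E))
q((b*(-5))*(-3)) - 305 = -5*√(67 - 18*(-5)*(-3)) - 305 = -5*√(67 + 90*(-3)) - 305 = -5*√(67 - 270) - 305 = -5*I*√203 - 305 = -305 - 5*I*√203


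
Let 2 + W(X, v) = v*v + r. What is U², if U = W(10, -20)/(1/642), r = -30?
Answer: 55816897536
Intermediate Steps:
W(X, v) = -32 + v² (W(X, v) = -2 + (v*v - 30) = -2 + (v² - 30) = -2 + (-30 + v²) = -32 + v²)
U = 236256 (U = (-32 + (-20)²)/(1/642) = (-32 + 400)/(1/642) = 368*642 = 236256)
U² = 236256² = 55816897536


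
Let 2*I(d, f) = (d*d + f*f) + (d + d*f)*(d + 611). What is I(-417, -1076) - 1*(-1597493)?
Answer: 91492001/2 ≈ 4.5746e+7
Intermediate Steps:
I(d, f) = d²/2 + f²/2 + (611 + d)*(d + d*f)/2 (I(d, f) = ((d*d + f*f) + (d + d*f)*(d + 611))/2 = ((d² + f²) + (d + d*f)*(611 + d))/2 = ((d² + f²) + (611 + d)*(d + d*f))/2 = (d² + f² + (611 + d)*(d + d*f))/2 = d²/2 + f²/2 + (611 + d)*(d + d*f)/2)
I(-417, -1076) - 1*(-1597493) = ((-417)² + (½)*(-1076)² + (611/2)*(-417) + (½)*(-1076)*(-417)² + (611/2)*(-417)*(-1076)) - 1*(-1597493) = (173889 + (½)*1157776 - 254787/2 + (½)*(-1076)*173889 + 137075406) + 1597493 = (173889 + 578888 - 254787/2 - 93552282 + 137075406) + 1597493 = 88297015/2 + 1597493 = 91492001/2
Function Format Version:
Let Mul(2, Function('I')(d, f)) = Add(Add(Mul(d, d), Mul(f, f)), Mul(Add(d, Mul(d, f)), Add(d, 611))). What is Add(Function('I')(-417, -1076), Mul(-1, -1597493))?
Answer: Rational(91492001, 2) ≈ 4.5746e+7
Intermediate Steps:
Function('I')(d, f) = Add(Mul(Rational(1, 2), Pow(d, 2)), Mul(Rational(1, 2), Pow(f, 2)), Mul(Rational(1, 2), Add(611, d), Add(d, Mul(d, f)))) (Function('I')(d, f) = Mul(Rational(1, 2), Add(Add(Mul(d, d), Mul(f, f)), Mul(Add(d, Mul(d, f)), Add(d, 611)))) = Mul(Rational(1, 2), Add(Add(Pow(d, 2), Pow(f, 2)), Mul(Add(d, Mul(d, f)), Add(611, d)))) = Mul(Rational(1, 2), Add(Add(Pow(d, 2), Pow(f, 2)), Mul(Add(611, d), Add(d, Mul(d, f))))) = Mul(Rational(1, 2), Add(Pow(d, 2), Pow(f, 2), Mul(Add(611, d), Add(d, Mul(d, f))))) = Add(Mul(Rational(1, 2), Pow(d, 2)), Mul(Rational(1, 2), Pow(f, 2)), Mul(Rational(1, 2), Add(611, d), Add(d, Mul(d, f)))))
Add(Function('I')(-417, -1076), Mul(-1, -1597493)) = Add(Add(Pow(-417, 2), Mul(Rational(1, 2), Pow(-1076, 2)), Mul(Rational(611, 2), -417), Mul(Rational(1, 2), -1076, Pow(-417, 2)), Mul(Rational(611, 2), -417, -1076)), Mul(-1, -1597493)) = Add(Add(173889, Mul(Rational(1, 2), 1157776), Rational(-254787, 2), Mul(Rational(1, 2), -1076, 173889), 137075406), 1597493) = Add(Add(173889, 578888, Rational(-254787, 2), -93552282, 137075406), 1597493) = Add(Rational(88297015, 2), 1597493) = Rational(91492001, 2)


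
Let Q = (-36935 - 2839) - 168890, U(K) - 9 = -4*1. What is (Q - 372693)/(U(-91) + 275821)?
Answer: -581357/275826 ≈ -2.1077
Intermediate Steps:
U(K) = 5 (U(K) = 9 - 4*1 = 9 - 4 = 5)
Q = -208664 (Q = -39774 - 168890 = -208664)
(Q - 372693)/(U(-91) + 275821) = (-208664 - 372693)/(5 + 275821) = -581357/275826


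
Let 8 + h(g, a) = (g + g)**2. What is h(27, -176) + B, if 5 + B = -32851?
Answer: -29948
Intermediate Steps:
B = -32856 (B = -5 - 32851 = -32856)
h(g, a) = -8 + 4*g**2 (h(g, a) = -8 + (g + g)**2 = -8 + (2*g)**2 = -8 + 4*g**2)
h(27, -176) + B = (-8 + 4*27**2) - 32856 = (-8 + 4*729) - 32856 = (-8 + 2916) - 32856 = 2908 - 32856 = -29948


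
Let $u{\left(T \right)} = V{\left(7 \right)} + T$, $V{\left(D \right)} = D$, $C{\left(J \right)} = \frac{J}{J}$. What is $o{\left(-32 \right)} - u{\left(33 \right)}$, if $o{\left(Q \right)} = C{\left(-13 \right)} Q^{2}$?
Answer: $984$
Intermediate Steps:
$C{\left(J \right)} = 1$
$o{\left(Q \right)} = Q^{2}$ ($o{\left(Q \right)} = 1 Q^{2} = Q^{2}$)
$u{\left(T \right)} = 7 + T$
$o{\left(-32 \right)} - u{\left(33 \right)} = \left(-32\right)^{2} - \left(7 + 33\right) = 1024 - 40 = 984$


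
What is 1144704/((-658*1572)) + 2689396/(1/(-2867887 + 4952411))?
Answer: 241617756762867200/43099 ≈ 5.6061e+12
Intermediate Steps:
1144704/((-658*1572)) + 2689396/(1/(-2867887 + 4952411)) = 1144704/(-1034376) + 2689396/(1/2084524) = 1144704*(-1/1034376) + 2689396/(1/2084524) = -47696/43099 + 2689396*2084524 = -47696/43099 + 5606110507504 = 241617756762867200/43099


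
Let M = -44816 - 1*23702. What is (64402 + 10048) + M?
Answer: 5932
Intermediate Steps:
M = -68518 (M = -44816 - 23702 = -68518)
(64402 + 10048) + M = (64402 + 10048) - 68518 = 74450 - 68518 = 5932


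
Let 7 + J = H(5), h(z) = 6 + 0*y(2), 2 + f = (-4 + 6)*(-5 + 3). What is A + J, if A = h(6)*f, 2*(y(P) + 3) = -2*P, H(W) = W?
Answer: -38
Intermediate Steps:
f = -6 (f = -2 + (-4 + 6)*(-5 + 3) = -2 + 2*(-2) = -2 - 4 = -6)
y(P) = -3 - P (y(P) = -3 + (-2*P)/2 = -3 - P)
h(z) = 6 (h(z) = 6 + 0*(-3 - 1*2) = 6 + 0*(-3 - 2) = 6 + 0*(-5) = 6 + 0 = 6)
J = -2 (J = -7 + 5 = -2)
A = -36 (A = 6*(-6) = -36)
A + J = -36 - 2 = -38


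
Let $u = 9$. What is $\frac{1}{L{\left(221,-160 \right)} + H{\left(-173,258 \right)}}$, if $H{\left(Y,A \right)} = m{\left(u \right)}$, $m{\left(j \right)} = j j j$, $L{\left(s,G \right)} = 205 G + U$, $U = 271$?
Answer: $- \frac{1}{31800} \approx -3.1447 \cdot 10^{-5}$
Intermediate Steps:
$L{\left(s,G \right)} = 271 + 205 G$ ($L{\left(s,G \right)} = 205 G + 271 = 271 + 205 G$)
$m{\left(j \right)} = j^{3}$ ($m{\left(j \right)} = j^{2} j = j^{3}$)
$H{\left(Y,A \right)} = 729$ ($H{\left(Y,A \right)} = 9^{3} = 729$)
$\frac{1}{L{\left(221,-160 \right)} + H{\left(-173,258 \right)}} = \frac{1}{\left(271 + 205 \left(-160\right)\right) + 729} = \frac{1}{\left(271 - 32800\right) + 729} = \frac{1}{-32529 + 729} = \frac{1}{-31800} = - \frac{1}{31800}$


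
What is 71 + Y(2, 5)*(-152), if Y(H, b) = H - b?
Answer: 527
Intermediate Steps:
71 + Y(2, 5)*(-152) = 71 + (2 - 1*5)*(-152) = 71 + (2 - 5)*(-152) = 71 - 3*(-152) = 71 + 456 = 527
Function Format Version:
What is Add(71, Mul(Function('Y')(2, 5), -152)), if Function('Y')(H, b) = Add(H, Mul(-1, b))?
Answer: 527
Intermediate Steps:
Add(71, Mul(Function('Y')(2, 5), -152)) = Add(71, Mul(Add(2, Mul(-1, 5)), -152)) = Add(71, Mul(Add(2, -5), -152)) = Add(71, Mul(-3, -152)) = Add(71, 456) = 527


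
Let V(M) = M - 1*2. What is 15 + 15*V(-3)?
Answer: -60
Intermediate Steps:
V(M) = -2 + M (V(M) = M - 2 = -2 + M)
15 + 15*V(-3) = 15 + 15*(-2 - 3) = 15 + 15*(-5) = 15 - 75 = -60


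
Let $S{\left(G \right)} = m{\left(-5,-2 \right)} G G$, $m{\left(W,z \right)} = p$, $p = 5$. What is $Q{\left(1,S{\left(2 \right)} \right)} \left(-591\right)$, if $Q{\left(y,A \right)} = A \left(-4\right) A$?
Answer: $945600$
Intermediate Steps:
$m{\left(W,z \right)} = 5$
$S{\left(G \right)} = 5 G^{2}$ ($S{\left(G \right)} = 5 G G = 5 G^{2}$)
$Q{\left(y,A \right)} = - 4 A^{2}$ ($Q{\left(y,A \right)} = - 4 A A = - 4 A^{2}$)
$Q{\left(1,S{\left(2 \right)} \right)} \left(-591\right) = - 4 \left(5 \cdot 2^{2}\right)^{2} \left(-591\right) = - 4 \left(5 \cdot 4\right)^{2} \left(-591\right) = - 4 \cdot 20^{2} \left(-591\right) = \left(-4\right) 400 \left(-591\right) = \left(-1600\right) \left(-591\right) = 945600$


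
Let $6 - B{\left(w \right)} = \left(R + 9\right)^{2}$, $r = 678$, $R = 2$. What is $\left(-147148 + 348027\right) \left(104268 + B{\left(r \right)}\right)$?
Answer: $20922150487$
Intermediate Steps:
$B{\left(w \right)} = -115$ ($B{\left(w \right)} = 6 - \left(2 + 9\right)^{2} = 6 - 11^{2} = 6 - 121 = -115$)
$\left(-147148 + 348027\right) \left(104268 + B{\left(r \right)}\right) = \left(-147148 + 348027\right) \left(104268 - 115\right) = 200879 \cdot 104153 = 20922150487$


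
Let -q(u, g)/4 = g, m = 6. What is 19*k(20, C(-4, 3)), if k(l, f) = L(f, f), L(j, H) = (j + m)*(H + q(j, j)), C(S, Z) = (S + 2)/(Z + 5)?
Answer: 1311/16 ≈ 81.938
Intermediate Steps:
C(S, Z) = (2 + S)/(5 + Z)
q(u, g) = -4*g
L(j, H) = (6 + j)*(H - 4*j) (L(j, H) = (j + 6)*(H - 4*j) = (6 + j)*(H - 4*j))
k(l, f) = -18*f - 3*f² (k(l, f) = -24*f - 4*f² + 6*f + f*f = -24*f - 4*f² + 6*f + f² = -18*f - 3*f²)
19*k(20, C(-4, 3)) = 19*(3*((2 - 4)/(5 + 3))*(-6 - (2 - 4)/(5 + 3))) = 19*(3*(-2/8)*(-6 - (-2)/8)) = 19*(3*((⅛)*(-2))*(-6 - (-2)/8)) = 19*(3*(-¼)*(-6 - 1*(-¼))) = 19*(3*(-¼)*(-6 + ¼)) = 19*(3*(-¼)*(-23/4)) = 19*(69/16) = 1311/16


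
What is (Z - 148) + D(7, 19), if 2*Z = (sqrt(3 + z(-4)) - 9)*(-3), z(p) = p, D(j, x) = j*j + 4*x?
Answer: -19/2 - 3*I/2 ≈ -9.5 - 1.5*I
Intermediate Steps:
D(j, x) = j**2 + 4*x
Z = 27/2 - 3*I/2 (Z = ((sqrt(3 - 4) - 9)*(-3))/2 = ((sqrt(-1) - 9)*(-3))/2 = ((I - 9)*(-3))/2 = ((-9 + I)*(-3))/2 = (27 - 3*I)/2 = 27/2 - 3*I/2 ≈ 13.5 - 1.5*I)
(Z - 148) + D(7, 19) = ((27/2 - 3*I/2) - 148) + (7**2 + 4*19) = (-269/2 - 3*I/2) + (49 + 76) = (-269/2 - 3*I/2) + 125 = -19/2 - 3*I/2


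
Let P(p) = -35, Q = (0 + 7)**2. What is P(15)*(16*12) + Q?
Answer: -6671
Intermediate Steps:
Q = 49 (Q = 7**2 = 49)
P(15)*(16*12) + Q = -560*12 + 49 = -35*192 + 49 = -6720 + 49 = -6671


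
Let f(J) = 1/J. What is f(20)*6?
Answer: 3/10 ≈ 0.30000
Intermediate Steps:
f(20)*6 = 6/20 = (1/20)*6 = 3/10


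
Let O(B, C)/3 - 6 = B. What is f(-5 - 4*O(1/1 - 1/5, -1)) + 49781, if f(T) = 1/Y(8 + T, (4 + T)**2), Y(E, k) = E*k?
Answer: 3337000487752/67033617 ≈ 49781.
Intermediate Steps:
O(B, C) = 18 + 3*B
f(T) = 1/((4 + T)**2*(8 + T)) (f(T) = 1/((8 + T)*(4 + T)**2) = 1/((4 + T)**2*(8 + T)))
f(-5 - 4*O(1/1 - 1/5, -1)) + 49781 = 1/((4 + (-5 - 4*(18 + 3*(1/1 - 1/5))))**2*(8 + (-5 - 4*(18 + 3*(1/1 - 1/5))))) + 49781 = 1/((4 + (-5 - 4*(18 + 3*(1*1 - 1*1/5))))**2*(8 + (-5 - 4*(18 + 3*(1*1 - 1*1/5))))) + 49781 = 1/((4 + (-5 - 4*(18 + 3*(1 - 1/5))))**2*(8 + (-5 - 4*(18 + 3*(1 - 1/5))))) + 49781 = 1/((4 + (-5 - 4*(18 + 3*(4/5))))**2*(8 + (-5 - 4*(18 + 3*(4/5))))) + 49781 = 1/((4 + (-5 - 4*(18 + 12/5)))**2*(8 + (-5 - 4*(18 + 12/5)))) + 49781 = 1/((4 + (-5 - 4*102/5))**2*(8 + (-5 - 4*102/5))) + 49781 = 1/((4 + (-5 - 408/5))**2*(8 + (-5 - 408/5))) + 49781 = 1/((4 - 433/5)**2*(8 - 433/5)) + 49781 = 1/((-413/5)**2*(-393/5)) + 49781 = (25/170569)*(-5/393) + 49781 = -125/67033617 + 49781 = 3337000487752/67033617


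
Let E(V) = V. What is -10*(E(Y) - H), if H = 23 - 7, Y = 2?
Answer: 140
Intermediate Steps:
H = 16
-10*(E(Y) - H) = -10*(2 - 1*16) = -10*(2 - 16) = -10*(-14) = 140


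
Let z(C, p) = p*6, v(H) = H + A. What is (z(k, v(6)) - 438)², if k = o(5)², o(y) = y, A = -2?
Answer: 171396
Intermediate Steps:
v(H) = -2 + H (v(H) = H - 2 = -2 + H)
k = 25 (k = 5² = 25)
z(C, p) = 6*p
(z(k, v(6)) - 438)² = (6*(-2 + 6) - 438)² = (6*4 - 438)² = (24 - 438)² = (-414)² = 171396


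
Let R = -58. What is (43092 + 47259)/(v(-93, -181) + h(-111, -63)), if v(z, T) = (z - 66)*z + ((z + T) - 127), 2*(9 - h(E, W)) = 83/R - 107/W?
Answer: 660285108/105197683 ≈ 6.2766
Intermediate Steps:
h(E, W) = 1127/116 + 107/(2*W) (h(E, W) = 9 - (83/(-58) - 107/W)/2 = 9 - (83*(-1/58) - 107/W)/2 = 9 - (-83/58 - 107/W)/2 = 9 + (83/116 + 107/(2*W)) = 1127/116 + 107/(2*W))
v(z, T) = -127 + T + z + z*(-66 + z) (v(z, T) = (-66 + z)*z + ((T + z) - 127) = z*(-66 + z) + (-127 + T + z) = -127 + T + z + z*(-66 + z))
(43092 + 47259)/(v(-93, -181) + h(-111, -63)) = (43092 + 47259)/((-127 - 181 + (-93)² - 65*(-93)) + (1/116)*(6206 + 1127*(-63))/(-63)) = 90351/((-127 - 181 + 8649 + 6045) + (1/116)*(-1/63)*(6206 - 71001)) = 90351/(14386 + (1/116)*(-1/63)*(-64795)) = 90351/(14386 + 64795/7308) = 90351/(105197683/7308) = 90351*(7308/105197683) = 660285108/105197683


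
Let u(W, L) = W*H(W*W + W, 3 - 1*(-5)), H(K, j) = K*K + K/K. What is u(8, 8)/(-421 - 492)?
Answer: -41480/913 ≈ -45.433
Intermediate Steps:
H(K, j) = 1 + K² (H(K, j) = K² + 1 = 1 + K²)
u(W, L) = W*(1 + (W + W²)²) (u(W, L) = W*(1 + (W*W + W)²) = W*(1 + (W² + W)²) = W*(1 + (W + W²)²))
u(8, 8)/(-421 - 492) = (8 + 8³*(1 + 8)²)/(-421 - 492) = (8 + 512*9²)/(-913) = -(8 + 512*81)/913 = -(8 + 41472)/913 = -1/913*41480 = -41480/913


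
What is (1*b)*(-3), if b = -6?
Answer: 18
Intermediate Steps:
(1*b)*(-3) = (1*(-6))*(-3) = -6*(-3) = 18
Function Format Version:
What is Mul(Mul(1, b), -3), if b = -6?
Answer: 18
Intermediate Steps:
Mul(Mul(1, b), -3) = Mul(Mul(1, -6), -3) = Mul(-6, -3) = 18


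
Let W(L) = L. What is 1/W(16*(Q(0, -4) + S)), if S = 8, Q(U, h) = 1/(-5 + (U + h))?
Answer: 9/1136 ≈ 0.0079225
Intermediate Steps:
Q(U, h) = 1/(-5 + U + h)
1/W(16*(Q(0, -4) + S)) = 1/(16*(1/(-5 + 0 - 4) + 8)) = 1/(16*(1/(-9) + 8)) = 1/(16*(-⅑ + 8)) = 1/(16*(71/9)) = 1/(1136/9) = 9/1136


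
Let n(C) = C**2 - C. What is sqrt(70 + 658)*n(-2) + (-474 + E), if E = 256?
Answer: -218 + 12*sqrt(182) ≈ -56.111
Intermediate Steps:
sqrt(70 + 658)*n(-2) + (-474 + E) = sqrt(70 + 658)*(-2*(-1 - 2)) + (-474 + 256) = sqrt(728)*(-2*(-3)) - 218 = (2*sqrt(182))*6 - 218 = 12*sqrt(182) - 218 = -218 + 12*sqrt(182)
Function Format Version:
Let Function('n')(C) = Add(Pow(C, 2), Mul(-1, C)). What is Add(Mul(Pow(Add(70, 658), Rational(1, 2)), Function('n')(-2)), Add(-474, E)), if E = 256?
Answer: Add(-218, Mul(12, Pow(182, Rational(1, 2)))) ≈ -56.111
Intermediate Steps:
Add(Mul(Pow(Add(70, 658), Rational(1, 2)), Function('n')(-2)), Add(-474, E)) = Add(Mul(Pow(Add(70, 658), Rational(1, 2)), Mul(-2, Add(-1, -2))), Add(-474, 256)) = Add(Mul(Pow(728, Rational(1, 2)), Mul(-2, -3)), -218) = Add(Mul(Mul(2, Pow(182, Rational(1, 2))), 6), -218) = Add(Mul(12, Pow(182, Rational(1, 2))), -218) = Add(-218, Mul(12, Pow(182, Rational(1, 2))))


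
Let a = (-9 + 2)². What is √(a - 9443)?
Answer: I*√9394 ≈ 96.923*I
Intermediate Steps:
a = 49 (a = (-7)² = 49)
√(a - 9443) = √(49 - 9443) = √(-9394) = I*√9394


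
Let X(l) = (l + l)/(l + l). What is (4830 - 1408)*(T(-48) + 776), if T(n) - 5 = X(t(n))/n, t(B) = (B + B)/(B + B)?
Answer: 64140257/24 ≈ 2.6725e+6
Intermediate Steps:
t(B) = 1 (t(B) = (2*B)/((2*B)) = (2*B)*(1/(2*B)) = 1)
X(l) = 1 (X(l) = (2*l)/((2*l)) = (2*l)*(1/(2*l)) = 1)
T(n) = 5 + 1/n
(4830 - 1408)*(T(-48) + 776) = (4830 - 1408)*((5 + 1/(-48)) + 776) = 3422*((5 - 1/48) + 776) = 3422*(239/48 + 776) = 3422*(37487/48) = 64140257/24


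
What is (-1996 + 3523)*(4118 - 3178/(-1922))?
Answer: 6045373149/961 ≈ 6.2907e+6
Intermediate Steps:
(-1996 + 3523)*(4118 - 3178/(-1922)) = 1527*(4118 - 3178*(-1/1922)) = 1527*(4118 + 1589/961) = 1527*(3958987/961) = 6045373149/961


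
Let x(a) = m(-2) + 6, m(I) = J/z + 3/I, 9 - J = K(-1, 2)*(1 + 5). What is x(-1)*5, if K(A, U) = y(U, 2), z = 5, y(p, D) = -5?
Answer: 123/2 ≈ 61.500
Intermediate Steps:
K(A, U) = -5
J = 39 (J = 9 - (-5)*(1 + 5) = 9 - (-5)*6 = 9 - 1*(-30) = 9 + 30 = 39)
m(I) = 39/5 + 3/I
x(a) = 123/10 (x(a) = (39/5 + 3/(-2)) + 6 = (39/5 + 3*(-½)) + 6 = (39/5 - 3/2) + 6 = 63/10 + 6 = 123/10)
x(-1)*5 = (123/10)*5 = 123/2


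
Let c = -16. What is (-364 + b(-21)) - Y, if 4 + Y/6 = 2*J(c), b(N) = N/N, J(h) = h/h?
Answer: -351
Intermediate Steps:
J(h) = 1
b(N) = 1
Y = -12 (Y = -24 + 6*(2*1) = -24 + 6*2 = -24 + 12 = -12)
(-364 + b(-21)) - Y = (-364 + 1) - 1*(-12) = -363 + 12 = -351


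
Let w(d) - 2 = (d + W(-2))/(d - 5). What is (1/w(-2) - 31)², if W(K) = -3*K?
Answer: 91809/100 ≈ 918.09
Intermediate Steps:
w(d) = 2 + (6 + d)/(-5 + d) (w(d) = 2 + (d - 3*(-2))/(d - 5) = 2 + (d + 6)/(-5 + d) = 2 + (6 + d)/(-5 + d))
(1/w(-2) - 31)² = (1/((-4 + 3*(-2))/(-5 - 2)) - 31)² = (1/((-4 - 6)/(-7)) - 31)² = (1/(-⅐*(-10)) - 31)² = (1/(10/7) - 31)² = (7/10 - 31)² = (-303/10)² = 91809/100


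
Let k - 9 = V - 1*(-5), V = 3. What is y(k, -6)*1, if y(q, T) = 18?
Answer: 18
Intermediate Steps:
k = 17 (k = 9 + (3 - 1*(-5)) = 9 + (3 + 5) = 9 + 8 = 17)
y(k, -6)*1 = 18*1 = 18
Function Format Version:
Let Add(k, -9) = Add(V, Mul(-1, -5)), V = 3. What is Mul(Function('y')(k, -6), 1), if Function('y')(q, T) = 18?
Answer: 18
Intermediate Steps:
k = 17 (k = Add(9, Add(3, Mul(-1, -5))) = Add(9, Add(3, 5)) = Add(9, 8) = 17)
Mul(Function('y')(k, -6), 1) = Mul(18, 1) = 18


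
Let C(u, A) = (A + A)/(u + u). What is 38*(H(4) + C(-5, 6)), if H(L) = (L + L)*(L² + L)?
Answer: 30172/5 ≈ 6034.4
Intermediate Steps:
C(u, A) = A/u (C(u, A) = (2*A)/((2*u)) = (2*A)*(1/(2*u)) = A/u)
H(L) = 2*L*(L + L²) (H(L) = (2*L)*(L + L²) = 2*L*(L + L²))
38*(H(4) + C(-5, 6)) = 38*(2*4²*(1 + 4) + 6/(-5)) = 38*(2*16*5 + 6*(-⅕)) = 38*(160 - 6/5) = 38*(794/5) = 30172/5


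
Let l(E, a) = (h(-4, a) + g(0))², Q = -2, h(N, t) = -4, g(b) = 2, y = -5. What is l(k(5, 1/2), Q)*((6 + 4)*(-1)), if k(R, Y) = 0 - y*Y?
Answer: -40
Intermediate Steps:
k(R, Y) = 5*Y (k(R, Y) = 0 - (-5)*Y = 0 + 5*Y = 5*Y)
l(E, a) = 4 (l(E, a) = (-4 + 2)² = (-2)² = 4)
l(k(5, 1/2), Q)*((6 + 4)*(-1)) = 4*((6 + 4)*(-1)) = 4*(10*(-1)) = 4*(-10) = -40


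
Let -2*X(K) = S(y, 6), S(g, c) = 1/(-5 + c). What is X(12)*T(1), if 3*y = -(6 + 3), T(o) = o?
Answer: -1/2 ≈ -0.50000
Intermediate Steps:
y = -3 (y = (-(6 + 3))/3 = (-1*9)/3 = (1/3)*(-9) = -3)
X(K) = -1/2 (X(K) = -1/(2*(-5 + 6)) = -1/2/1 = -1/2*1 = -1/2)
X(12)*T(1) = -1/2*1 = -1/2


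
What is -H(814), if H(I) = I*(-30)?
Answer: 24420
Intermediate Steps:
H(I) = -30*I
-H(814) = -(-30)*814 = -1*(-24420) = 24420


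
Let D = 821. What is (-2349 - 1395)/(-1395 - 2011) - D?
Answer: -107407/131 ≈ -819.90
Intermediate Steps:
(-2349 - 1395)/(-1395 - 2011) - D = (-2349 - 1395)/(-1395 - 2011) - 1*821 = -3744/(-3406) - 821 = -3744*(-1/3406) - 821 = 144/131 - 821 = -107407/131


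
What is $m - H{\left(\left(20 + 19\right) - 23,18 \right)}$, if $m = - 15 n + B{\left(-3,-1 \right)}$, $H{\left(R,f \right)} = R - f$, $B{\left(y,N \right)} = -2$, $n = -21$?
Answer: $315$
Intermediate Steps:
$m = 313$ ($m = \left(-15\right) \left(-21\right) - 2 = 315 - 2 = 313$)
$m - H{\left(\left(20 + 19\right) - 23,18 \right)} = 313 - \left(\left(\left(20 + 19\right) - 23\right) - 18\right) = 313 - \left(\left(39 - 23\right) - 18\right) = 313 - \left(16 - 18\right) = 313 - -2 = 313 + 2 = 315$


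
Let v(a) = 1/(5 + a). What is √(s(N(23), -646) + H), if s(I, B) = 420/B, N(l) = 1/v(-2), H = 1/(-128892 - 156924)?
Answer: I*√1385278955877486/46159284 ≈ 0.80632*I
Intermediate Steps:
H = -1/285816 (H = 1/(-285816) = -1/285816 ≈ -3.4988e-6)
N(l) = 3 (N(l) = 1/(1/(5 - 2)) = 1/(1/3) = 1/(⅓) = 3)
√(s(N(23), -646) + H) = √(420/(-646) - 1/285816) = √(420*(-1/646) - 1/285816) = √(-210/323 - 1/285816) = √(-60021683/92318568) = I*√1385278955877486/46159284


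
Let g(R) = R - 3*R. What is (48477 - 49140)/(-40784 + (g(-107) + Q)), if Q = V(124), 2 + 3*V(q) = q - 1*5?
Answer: 663/40531 ≈ 0.016358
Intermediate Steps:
V(q) = -7/3 + q/3 (V(q) = -⅔ + (q - 1*5)/3 = -⅔ + (q - 5)/3 = -⅔ + (-5 + q)/3 = -⅔ + (-5/3 + q/3) = -7/3 + q/3)
Q = 39 (Q = -7/3 + (⅓)*124 = -7/3 + 124/3 = 39)
g(R) = -2*R
(48477 - 49140)/(-40784 + (g(-107) + Q)) = (48477 - 49140)/(-40784 + (-2*(-107) + 39)) = -663/(-40784 + (214 + 39)) = -663/(-40784 + 253) = -663/(-40531) = -663*(-1/40531) = 663/40531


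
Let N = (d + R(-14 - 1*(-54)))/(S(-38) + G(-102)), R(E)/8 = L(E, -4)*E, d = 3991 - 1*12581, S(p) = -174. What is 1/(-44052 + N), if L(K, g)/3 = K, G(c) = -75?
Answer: -249/10998758 ≈ -2.2639e-5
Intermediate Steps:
L(K, g) = 3*K
d = -8590 (d = 3991 - 12581 = -8590)
R(E) = 24*E**2 (R(E) = 8*((3*E)*E) = 8*(3*E**2) = 24*E**2)
N = -29810/249 (N = (-8590 + 24*(-14 - 1*(-54))**2)/(-174 - 75) = (-8590 + 24*(-14 + 54)**2)/(-249) = (-8590 + 24*40**2)*(-1/249) = (-8590 + 24*1600)*(-1/249) = (-8590 + 38400)*(-1/249) = 29810*(-1/249) = -29810/249 ≈ -119.72)
1/(-44052 + N) = 1/(-44052 - 29810/249) = 1/(-10998758/249) = -249/10998758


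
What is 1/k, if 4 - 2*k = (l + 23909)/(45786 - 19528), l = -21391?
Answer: 26258/51257 ≈ 0.51228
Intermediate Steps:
k = 51257/26258 (k = 2 - (-21391 + 23909)/(2*(45786 - 19528)) = 2 - 1259/26258 = 51257/26258 ≈ 1.9521)
1/k = 1/(51257/26258) = 26258/51257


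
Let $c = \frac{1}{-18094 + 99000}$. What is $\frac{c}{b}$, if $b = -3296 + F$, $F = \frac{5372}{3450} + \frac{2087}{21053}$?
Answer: $- \frac{36316425}{9679495811620502} \approx -3.7519 \cdot 10^{-9}$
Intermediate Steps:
$F = \frac{60148433}{36316425}$ ($F = 5372 \cdot \frac{1}{3450} + 2087 \cdot \frac{1}{21053} = \frac{2686}{1725} + \frac{2087}{21053} = \frac{60148433}{36316425} \approx 1.6562$)
$b = - \frac{119638788367}{36316425}$ ($b = -3296 + \frac{60148433}{36316425} = - \frac{119638788367}{36316425} \approx -3294.3$)
$c = \frac{1}{80906} \approx 1.236 \cdot 10^{-5}$
$\frac{c}{b} = \frac{1}{80906 \left(- \frac{119638788367}{36316425}\right)} = \frac{1}{80906} \left(- \frac{36316425}{119638788367}\right) = - \frac{36316425}{9679495811620502}$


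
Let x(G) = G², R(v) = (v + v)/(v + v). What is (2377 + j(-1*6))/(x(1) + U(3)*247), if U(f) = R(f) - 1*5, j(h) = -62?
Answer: -2315/987 ≈ -2.3455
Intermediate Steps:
R(v) = 1 (R(v) = (2*v)/((2*v)) = (2*v)*(1/(2*v)) = 1)
U(f) = -4 (U(f) = 1 - 1*5 = 1 - 5 = -4)
(2377 + j(-1*6))/(x(1) + U(3)*247) = (2377 - 62)/(1² - 4*247) = 2315/(1 - 988) = 2315/(-987) = 2315*(-1/987) = -2315/987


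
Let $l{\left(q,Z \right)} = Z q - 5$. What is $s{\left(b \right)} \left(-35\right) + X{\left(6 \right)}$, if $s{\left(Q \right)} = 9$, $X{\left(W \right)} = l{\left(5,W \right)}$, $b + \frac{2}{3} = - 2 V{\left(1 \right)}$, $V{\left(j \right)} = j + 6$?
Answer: $-290$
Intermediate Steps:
$V{\left(j \right)} = 6 + j$
$l{\left(q,Z \right)} = -5 + Z q$
$b = - \frac{44}{3}$ ($b = - \frac{2}{3} - 2 \left(6 + 1\right) = - \frac{2}{3} - 14 = - \frac{44}{3} \approx -14.667$)
$X{\left(W \right)} = -5 + 5 W$ ($X{\left(W \right)} = -5 + W 5 = -5 + 5 W$)
$s{\left(b \right)} \left(-35\right) + X{\left(6 \right)} = 9 \left(-35\right) + \left(-5 + 5 \cdot 6\right) = -315 + \left(-5 + 30\right) = -315 + 25 = -290$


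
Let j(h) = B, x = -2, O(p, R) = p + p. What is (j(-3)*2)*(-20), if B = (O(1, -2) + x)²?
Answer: 0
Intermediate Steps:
O(p, R) = 2*p
B = 0 (B = (2*1 - 2)² = (2 - 2)² = 0² = 0)
j(h) = 0
(j(-3)*2)*(-20) = (0*2)*(-20) = 0*(-20) = 0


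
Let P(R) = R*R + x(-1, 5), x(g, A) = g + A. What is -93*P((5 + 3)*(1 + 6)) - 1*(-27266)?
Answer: -264754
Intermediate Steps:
x(g, A) = A + g
P(R) = 4 + R**2 (P(R) = R*R + (5 - 1) = R**2 + 4 = 4 + R**2)
-93*P((5 + 3)*(1 + 6)) - 1*(-27266) = -93*(4 + ((5 + 3)*(1 + 6))**2) - 1*(-27266) = -93*(4 + (8*7)**2) + 27266 = -93*(4 + 56**2) + 27266 = -93*(4 + 3136) + 27266 = -93*3140 + 27266 = -292020 + 27266 = -264754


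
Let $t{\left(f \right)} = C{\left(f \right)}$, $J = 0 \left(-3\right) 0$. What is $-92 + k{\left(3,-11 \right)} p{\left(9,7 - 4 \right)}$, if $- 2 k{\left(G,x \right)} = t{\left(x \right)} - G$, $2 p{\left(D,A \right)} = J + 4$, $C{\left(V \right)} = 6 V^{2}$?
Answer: $-815$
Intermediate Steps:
$J = 0$ ($J = 0 \cdot 0 = 0$)
$t{\left(f \right)} = 6 f^{2}$
$p{\left(D,A \right)} = 2$ ($p{\left(D,A \right)} = \frac{0 + 4}{2} = \frac{1}{2} \cdot 4 = 2$)
$k{\left(G,x \right)} = \frac{G}{2} - 3 x^{2}$ ($k{\left(G,x \right)} = - \frac{6 x^{2} - G}{2} = - \frac{- G + 6 x^{2}}{2} = \frac{G}{2} - 3 x^{2}$)
$-92 + k{\left(3,-11 \right)} p{\left(9,7 - 4 \right)} = -92 + \left(\frac{1}{2} \cdot 3 - 3 \left(-11\right)^{2}\right) 2 = -92 + \left(\frac{3}{2} - 363\right) 2 = -92 - 723 = -815$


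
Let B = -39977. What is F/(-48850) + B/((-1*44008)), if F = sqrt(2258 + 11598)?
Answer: 39977/44008 - 2*sqrt(866)/24425 ≈ 0.90599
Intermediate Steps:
F = 4*sqrt(866) (F = sqrt(13856) = 4*sqrt(866) ≈ 117.71)
F/(-48850) + B/((-1*44008)) = (4*sqrt(866))/(-48850) - 39977/((-1*44008)) = (4*sqrt(866))*(-1/48850) - 39977/(-44008) = -2*sqrt(866)/24425 - 39977*(-1/44008) = -2*sqrt(866)/24425 + 39977/44008 = 39977/44008 - 2*sqrt(866)/24425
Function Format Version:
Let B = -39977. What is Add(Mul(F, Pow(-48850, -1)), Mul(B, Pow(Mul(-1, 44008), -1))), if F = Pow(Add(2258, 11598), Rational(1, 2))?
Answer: Add(Rational(39977, 44008), Mul(Rational(-2, 24425), Pow(866, Rational(1, 2)))) ≈ 0.90599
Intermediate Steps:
F = Mul(4, Pow(866, Rational(1, 2))) (F = Pow(13856, Rational(1, 2)) = Mul(4, Pow(866, Rational(1, 2))) ≈ 117.71)
Add(Mul(F, Pow(-48850, -1)), Mul(B, Pow(Mul(-1, 44008), -1))) = Add(Mul(Mul(4, Pow(866, Rational(1, 2))), Pow(-48850, -1)), Mul(-39977, Pow(Mul(-1, 44008), -1))) = Add(Mul(Mul(4, Pow(866, Rational(1, 2))), Rational(-1, 48850)), Mul(-39977, Pow(-44008, -1))) = Add(Mul(Rational(-2, 24425), Pow(866, Rational(1, 2))), Mul(-39977, Rational(-1, 44008))) = Add(Mul(Rational(-2, 24425), Pow(866, Rational(1, 2))), Rational(39977, 44008)) = Add(Rational(39977, 44008), Mul(Rational(-2, 24425), Pow(866, Rational(1, 2))))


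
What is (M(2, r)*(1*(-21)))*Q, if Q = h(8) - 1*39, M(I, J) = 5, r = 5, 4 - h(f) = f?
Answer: 4515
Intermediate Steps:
h(f) = 4 - f
Q = -43 (Q = (4 - 1*8) - 1*39 = (4 - 8) - 39 = -4 - 39 = -43)
(M(2, r)*(1*(-21)))*Q = (5*(1*(-21)))*(-43) = (5*(-21))*(-43) = -105*(-43) = 4515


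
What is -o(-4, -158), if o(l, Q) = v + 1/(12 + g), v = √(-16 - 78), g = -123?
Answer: 1/111 - I*√94 ≈ 0.009009 - 9.6954*I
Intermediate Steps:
v = I*√94 (v = √(-94) = I*√94 ≈ 9.6954*I)
o(l, Q) = -1/111 + I*√94 (o(l, Q) = I*√94 + 1/(12 - 123) = I*√94 + 1/(-111) = I*√94 - 1/111 = -1/111 + I*√94)
-o(-4, -158) = -(-1/111 + I*√94) = 1/111 - I*√94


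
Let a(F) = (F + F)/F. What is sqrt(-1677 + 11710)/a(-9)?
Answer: sqrt(10033)/2 ≈ 50.082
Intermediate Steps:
a(F) = 2 (a(F) = (2*F)/F = 2)
sqrt(-1677 + 11710)/a(-9) = sqrt(-1677 + 11710)/2 = sqrt(10033)*(1/2) = sqrt(10033)/2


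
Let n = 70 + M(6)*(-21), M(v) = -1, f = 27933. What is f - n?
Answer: 27842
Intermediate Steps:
n = 91 (n = 70 - 1*(-21) = 70 + 21 = 91)
f - n = 27933 - 1*91 = 27933 - 91 = 27842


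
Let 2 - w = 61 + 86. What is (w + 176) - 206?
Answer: -175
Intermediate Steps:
w = -145 (w = 2 - (61 + 86) = 2 - 1*147 = 2 - 147 = -145)
(w + 176) - 206 = (-145 + 176) - 206 = 31 - 206 = -175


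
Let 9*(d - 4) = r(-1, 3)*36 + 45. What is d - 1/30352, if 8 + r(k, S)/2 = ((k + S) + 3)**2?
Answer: 4401039/30352 ≈ 145.00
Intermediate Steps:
r(k, S) = -16 + 2*(3 + S + k)**2 (r(k, S) = -16 + 2*((k + S) + 3)**2 = -16 + 2*((S + k) + 3)**2 = -16 + 2*(3 + S + k)**2)
d = 145 (d = 4 + ((-16 + 2*(3 + 3 - 1)**2)*36 + 45)/9 = 4 + ((-16 + 2*5**2)*36 + 45)/9 = 4 + ((-16 + 2*25)*36 + 45)/9 = 4 + ((-16 + 50)*36 + 45)/9 = 4 + (34*36 + 45)/9 = 4 + (1224 + 45)/9 = 4 + (1/9)*1269 = 4 + 141 = 145)
d - 1/30352 = 145 - 1/30352 = 4401039/30352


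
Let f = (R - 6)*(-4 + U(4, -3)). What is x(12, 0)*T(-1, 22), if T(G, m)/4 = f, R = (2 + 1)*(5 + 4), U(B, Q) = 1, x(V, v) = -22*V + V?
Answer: 63504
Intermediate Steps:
x(V, v) = -21*V
R = 27 (R = 3*9 = 27)
f = -63 (f = (27 - 6)*(-4 + 1) = 21*(-3) = -63)
T(G, m) = -252 (T(G, m) = 4*(-63) = -252)
x(12, 0)*T(-1, 22) = -21*12*(-252) = -252*(-252) = 63504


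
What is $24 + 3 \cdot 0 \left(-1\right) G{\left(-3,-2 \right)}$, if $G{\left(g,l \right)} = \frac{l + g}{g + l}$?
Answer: $24$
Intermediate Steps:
$G{\left(g,l \right)} = 1$ ($G{\left(g,l \right)} = \frac{g + l}{g + l} = 1$)
$24 + 3 \cdot 0 \left(-1\right) G{\left(-3,-2 \right)} = 24 + 3 \cdot 0 \left(-1\right) 1 = 24 + 0 \left(-1\right) 1 = 24 + 0 \cdot 1 = 24 + 0 = 24$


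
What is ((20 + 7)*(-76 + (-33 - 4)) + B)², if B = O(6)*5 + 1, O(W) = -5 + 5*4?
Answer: 8850625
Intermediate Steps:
O(W) = 15 (O(W) = -5 + 20 = 15)
B = 76 (B = 15*5 + 1 = 75 + 1 = 76)
((20 + 7)*(-76 + (-33 - 4)) + B)² = ((20 + 7)*(-76 + (-33 - 4)) + 76)² = (27*(-76 - 37) + 76)² = (27*(-113) + 76)² = (-3051 + 76)² = (-2975)² = 8850625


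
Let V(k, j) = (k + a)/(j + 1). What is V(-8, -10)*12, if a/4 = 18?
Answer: -256/3 ≈ -85.333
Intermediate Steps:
a = 72 (a = 4*18 = 72)
V(k, j) = (72 + k)/(1 + j) (V(k, j) = (k + 72)/(j + 1) = (72 + k)/(1 + j))
V(-8, -10)*12 = ((72 - 8)/(1 - 10))*12 = (64/(-9))*12 = -1/9*64*12 = -64/9*12 = -256/3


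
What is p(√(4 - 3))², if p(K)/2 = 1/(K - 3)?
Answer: 1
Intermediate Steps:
p(K) = 2/(-3 + K) (p(K) = 2/(K - 3) = 2/(-3 + K))
p(√(4 - 3))² = (2/(-3 + √(4 - 3)))² = (2/(-3 + √1))² = (2/(-3 + 1))² = (2/(-2))² = (2*(-½))² = (-1)² = 1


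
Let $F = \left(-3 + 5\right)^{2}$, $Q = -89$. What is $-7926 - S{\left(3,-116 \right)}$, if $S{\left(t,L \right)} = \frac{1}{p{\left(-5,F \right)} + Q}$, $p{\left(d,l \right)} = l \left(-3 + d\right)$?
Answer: $- \frac{959045}{121} \approx -7926.0$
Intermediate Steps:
$F = 4$ ($F = 2^{2} = 4$)
$S{\left(t,L \right)} = - \frac{1}{121}$ ($S{\left(t,L \right)} = \frac{1}{4 \left(-3 - 5\right) - 89} = \frac{1}{4 \left(-8\right) - 89} = \frac{1}{-32 - 89} = \frac{1}{-121} = - \frac{1}{121}$)
$-7926 - S{\left(3,-116 \right)} = -7926 - - \frac{1}{121} = -7926 + \frac{1}{121} = - \frac{959045}{121}$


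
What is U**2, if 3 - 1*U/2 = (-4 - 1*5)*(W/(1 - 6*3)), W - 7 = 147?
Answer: 7128900/289 ≈ 24667.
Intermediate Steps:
W = 154 (W = 7 + 147 = 154)
U = -2670/17 (U = 6 - 2*(-4 - 1*5)*154/(1 - 6*3) = 6 - 2*(-4 - 5)*154/(1 - 18) = 6 - (-18)*154/(-17) = 6 - (-18)*154*(-1/17) = 6 - (-18)*(-154)/17 = 6 - 2*1386/17 = 6 - 2772/17 = -2670/17 ≈ -157.06)
U**2 = (-2670/17)**2 = 7128900/289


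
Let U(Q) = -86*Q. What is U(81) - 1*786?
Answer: -7752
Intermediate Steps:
U(81) - 1*786 = -86*81 - 1*786 = -6966 - 786 = -7752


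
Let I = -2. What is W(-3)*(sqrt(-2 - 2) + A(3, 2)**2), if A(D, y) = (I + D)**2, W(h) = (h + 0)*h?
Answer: 9 + 18*I ≈ 9.0 + 18.0*I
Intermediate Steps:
W(h) = h**2 (W(h) = h*h = h**2)
A(D, y) = (-2 + D)**2
W(-3)*(sqrt(-2 - 2) + A(3, 2)**2) = (-3)**2*(sqrt(-2 - 2) + ((-2 + 3)**2)**2) = 9*(sqrt(-4) + (1**2)**2) = 9*(2*I + 1**2) = 9*(2*I + 1) = 9*(1 + 2*I) = 9 + 18*I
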